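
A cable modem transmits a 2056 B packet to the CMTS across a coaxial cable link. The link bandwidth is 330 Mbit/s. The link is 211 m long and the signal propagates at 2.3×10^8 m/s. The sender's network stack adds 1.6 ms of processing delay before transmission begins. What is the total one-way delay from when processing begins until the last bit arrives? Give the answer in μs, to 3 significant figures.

L = 2056 × 8 = 16448 bits.
Transmission delay = L/R = 16448 / 330000000 = 49.8424 μs.
Propagation delay = d/s = 211 m / 2.3e+08 m/s = 0.917391 μs.
Plus processing delay 1.6 ms = 1600 μs.
Total = 1650 μs.

1650 μs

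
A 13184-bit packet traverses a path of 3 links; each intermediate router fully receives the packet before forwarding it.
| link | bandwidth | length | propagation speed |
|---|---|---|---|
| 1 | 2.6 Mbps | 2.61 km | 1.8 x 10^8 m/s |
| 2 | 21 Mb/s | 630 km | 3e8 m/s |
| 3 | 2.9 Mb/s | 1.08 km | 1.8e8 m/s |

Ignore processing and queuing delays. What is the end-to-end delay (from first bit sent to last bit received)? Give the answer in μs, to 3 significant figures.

Transmission delays (L/R per hop): 5070.77, 627.81, 4546.21 μs; sum = 10244.8 μs.
Propagation delays (d/s per hop): 14.5, 2100, 6 μs; sum = 2120.5 μs.
End-to-end = 12400 μs.

12400 μs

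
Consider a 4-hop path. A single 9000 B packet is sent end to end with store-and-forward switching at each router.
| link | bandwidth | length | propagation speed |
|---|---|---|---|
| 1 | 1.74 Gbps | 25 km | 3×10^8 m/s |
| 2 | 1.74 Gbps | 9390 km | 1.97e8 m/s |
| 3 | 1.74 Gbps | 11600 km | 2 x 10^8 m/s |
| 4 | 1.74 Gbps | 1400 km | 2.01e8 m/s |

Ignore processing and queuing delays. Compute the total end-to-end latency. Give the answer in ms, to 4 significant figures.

L = 9000 × 8 = 72000 bits.
Transmission delay per hop = L/R = 72000/1740000000 = 0.0413793 ms; 4 hops → 0.165517 ms.
Propagation delays (d/s per hop): 0.0833333, 47.665, 58, 6.96517 ms; sum = 112.713 ms.
End-to-end = 112.9 ms.

112.9 ms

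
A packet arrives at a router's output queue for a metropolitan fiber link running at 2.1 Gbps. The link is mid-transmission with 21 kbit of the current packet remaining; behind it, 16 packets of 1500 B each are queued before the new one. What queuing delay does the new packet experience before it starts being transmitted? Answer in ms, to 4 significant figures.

Each queued packet: L/R = 12000/2100000000 = 0.00571429 ms.
16 queued → 0.0914286 ms.
Plus remaining 21000 bits of current packet: 0.01 ms.
Queuing delay = 0.1014 ms.

0.1014 ms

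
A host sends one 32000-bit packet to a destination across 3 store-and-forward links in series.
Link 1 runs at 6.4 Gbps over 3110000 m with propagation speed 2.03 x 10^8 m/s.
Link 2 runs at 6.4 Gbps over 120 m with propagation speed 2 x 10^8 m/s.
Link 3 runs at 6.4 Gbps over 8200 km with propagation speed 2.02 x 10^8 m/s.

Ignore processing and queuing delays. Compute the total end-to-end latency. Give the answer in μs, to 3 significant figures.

Transmission delay per hop = L/R = 32000/6400000000 = 5 μs; 3 hops → 15 μs.
Propagation delays (d/s per hop): 15320.2, 0.6, 40594.1 μs; sum = 55914.9 μs.
End-to-end = 55900 μs.

55900 μs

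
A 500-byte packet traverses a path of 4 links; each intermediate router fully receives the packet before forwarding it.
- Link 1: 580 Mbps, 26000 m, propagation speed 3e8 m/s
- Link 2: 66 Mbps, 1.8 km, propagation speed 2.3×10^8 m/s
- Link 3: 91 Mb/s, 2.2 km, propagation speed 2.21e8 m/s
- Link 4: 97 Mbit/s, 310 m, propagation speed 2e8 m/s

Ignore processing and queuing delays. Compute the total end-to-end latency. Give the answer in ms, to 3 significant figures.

L = 500 × 8 = 4000 bits.
Transmission delays (L/R per hop): 0.00689655, 0.0606061, 0.043956, 0.0412371 ms; sum = 0.152696 ms.
Propagation delays (d/s per hop): 0.0866667, 0.00782609, 0.00995475, 0.00155 ms; sum = 0.105998 ms.
End-to-end = 0.259 ms.

0.259 ms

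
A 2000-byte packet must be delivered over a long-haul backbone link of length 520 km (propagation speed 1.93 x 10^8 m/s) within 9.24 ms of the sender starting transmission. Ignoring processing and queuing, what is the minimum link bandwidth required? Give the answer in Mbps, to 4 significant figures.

2.444 Mbps

L = 16000 bits.
Propagation delay = 520000 / 193000000 = 2.6943 ms.
Transmission budget = 9.24 − 2.6943 = 6.5457 ms.
R ≥ L / t_tx = 16000 bits / 0.0065457 s = 2.444 Mbps.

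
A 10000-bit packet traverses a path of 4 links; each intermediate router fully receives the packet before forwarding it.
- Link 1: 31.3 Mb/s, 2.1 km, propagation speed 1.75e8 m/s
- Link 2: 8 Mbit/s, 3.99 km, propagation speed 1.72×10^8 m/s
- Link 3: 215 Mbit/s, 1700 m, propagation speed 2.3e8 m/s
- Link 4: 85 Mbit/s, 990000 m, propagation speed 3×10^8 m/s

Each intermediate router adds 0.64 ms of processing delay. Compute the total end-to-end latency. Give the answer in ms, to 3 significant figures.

Transmission delays (L/R per hop): 0.319489, 1.25, 0.0465116, 0.117647 ms; sum = 1.73365 ms.
Propagation delays (d/s per hop): 0.012, 0.0231977, 0.0073913, 3.3 ms; sum = 3.34259 ms.
Processing at 3 router(s): 3 × 0.64 ms = 1.92 ms.
End-to-end = 7.00 ms.

7.00 ms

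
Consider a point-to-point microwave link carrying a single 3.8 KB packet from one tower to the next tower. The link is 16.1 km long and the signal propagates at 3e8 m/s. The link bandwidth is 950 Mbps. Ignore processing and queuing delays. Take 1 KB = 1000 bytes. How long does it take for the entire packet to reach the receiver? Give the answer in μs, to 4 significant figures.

L = 30400 bits.
Transmission delay = L/R = 30400 / 950000000 = 32 μs.
Propagation delay = d/s = 16100 m / 300000000 m/s = 53.6667 μs.
Total = 85.67 μs.

85.67 μs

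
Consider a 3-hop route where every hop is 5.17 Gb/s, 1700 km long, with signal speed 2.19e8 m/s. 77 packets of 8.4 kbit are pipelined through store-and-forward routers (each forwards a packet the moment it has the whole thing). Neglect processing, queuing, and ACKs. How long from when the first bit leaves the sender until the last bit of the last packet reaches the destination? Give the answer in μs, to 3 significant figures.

Per-hop transmission t_tx = L/R = 8400/5170000000 = 1.62476 μs.
Per-hop propagation t_prop = 1700000/219000000 = 7762.56 μs.
Pipeline fill: first packet needs 3·t_tx to clear all hops; remaining 76 packets each add one t_tx.
Total = (3+77-1)·t_tx + 3·t_prop = 79·1.62476 + 3·7762.56 = 23400 μs.

23400 μs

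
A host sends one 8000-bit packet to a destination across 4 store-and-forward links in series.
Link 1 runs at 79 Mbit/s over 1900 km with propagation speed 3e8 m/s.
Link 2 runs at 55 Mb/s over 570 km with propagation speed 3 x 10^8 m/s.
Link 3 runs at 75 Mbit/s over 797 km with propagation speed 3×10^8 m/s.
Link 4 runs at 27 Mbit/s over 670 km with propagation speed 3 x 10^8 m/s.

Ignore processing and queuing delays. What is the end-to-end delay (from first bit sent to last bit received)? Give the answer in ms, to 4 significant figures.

Transmission delays (L/R per hop): 0.101266, 0.145455, 0.106667, 0.296296 ms; sum = 0.649683 ms.
Propagation delays (d/s per hop): 6.33333, 1.9, 2.65667, 2.23333 ms; sum = 13.1233 ms.
End-to-end = 13.77 ms.

13.77 ms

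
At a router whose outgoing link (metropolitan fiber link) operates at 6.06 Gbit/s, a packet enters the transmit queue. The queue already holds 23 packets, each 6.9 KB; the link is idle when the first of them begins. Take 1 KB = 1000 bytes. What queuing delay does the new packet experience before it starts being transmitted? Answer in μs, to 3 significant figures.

210 μs

Each queued packet: L/R = 55200/6060000000 = 9.10891 μs.
23 queued → 209.505 μs.
Queuing delay = 210 μs.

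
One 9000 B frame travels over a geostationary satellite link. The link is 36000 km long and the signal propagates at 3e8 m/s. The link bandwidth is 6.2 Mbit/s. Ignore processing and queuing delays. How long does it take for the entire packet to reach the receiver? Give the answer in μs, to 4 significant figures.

131600 μs

L = 9000 × 8 = 72000 bits.
Transmission delay = L/R = 72000 / 6200000 = 11612.9 μs.
Propagation delay = d/s = 36000000 m / 300000000 m/s = 120000 μs.
Total = 131600 μs.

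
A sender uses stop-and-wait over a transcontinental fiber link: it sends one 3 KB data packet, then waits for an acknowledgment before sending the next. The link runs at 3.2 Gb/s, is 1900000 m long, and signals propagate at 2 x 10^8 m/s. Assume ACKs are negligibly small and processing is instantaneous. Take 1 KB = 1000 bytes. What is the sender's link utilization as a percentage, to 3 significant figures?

0.0395 %

t_tx = L/R = 24000/3200000000 = 7.5e-06 s.
t_prop = 1900000/200000000 = 0.0095 s; RTT = 0.019 s.
Cycle = t_tx + RTT = 0.0190075 s.
Utilization = t_tx / cycle = 7.5e-06/0.0190075 = 0.0395 %.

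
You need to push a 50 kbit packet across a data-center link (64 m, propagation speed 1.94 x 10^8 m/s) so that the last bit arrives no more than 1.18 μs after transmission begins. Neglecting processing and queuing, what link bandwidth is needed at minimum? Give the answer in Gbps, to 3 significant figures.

Propagation delay = 64 / 194000000 = 0.329897 μs.
Transmission budget = 1.18 − 0.329897 = 0.850103 μs.
R ≥ L / t_tx = 50000 bits / 8.50103e-07 s = 58.8 Gbps.

58.8 Gbps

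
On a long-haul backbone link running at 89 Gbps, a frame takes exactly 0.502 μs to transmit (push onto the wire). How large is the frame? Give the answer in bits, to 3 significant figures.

L = R × t_tx = 89000000000 b/s × 5.02e-07 s = 44678 bits.

44700 bits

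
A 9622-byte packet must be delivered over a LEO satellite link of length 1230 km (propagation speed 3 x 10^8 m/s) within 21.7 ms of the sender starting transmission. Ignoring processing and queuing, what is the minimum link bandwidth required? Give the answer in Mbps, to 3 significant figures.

4.37 Mbps

L = 76976 bits.
Propagation delay = 1230000 / 300000000 = 4.1 ms.
Transmission budget = 21.7 − 4.1 = 17.6 ms.
R ≥ L / t_tx = 76976 bits / 0.0176 s = 4.37 Mbps.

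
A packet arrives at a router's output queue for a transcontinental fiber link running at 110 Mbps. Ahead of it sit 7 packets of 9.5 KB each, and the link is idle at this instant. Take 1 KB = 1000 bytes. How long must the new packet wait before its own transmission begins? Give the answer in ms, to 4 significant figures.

Each queued packet: L/R = 76000/110000000 = 0.690909 ms.
7 queued → 4.83636 ms.
Queuing delay = 4.836 ms.

4.836 ms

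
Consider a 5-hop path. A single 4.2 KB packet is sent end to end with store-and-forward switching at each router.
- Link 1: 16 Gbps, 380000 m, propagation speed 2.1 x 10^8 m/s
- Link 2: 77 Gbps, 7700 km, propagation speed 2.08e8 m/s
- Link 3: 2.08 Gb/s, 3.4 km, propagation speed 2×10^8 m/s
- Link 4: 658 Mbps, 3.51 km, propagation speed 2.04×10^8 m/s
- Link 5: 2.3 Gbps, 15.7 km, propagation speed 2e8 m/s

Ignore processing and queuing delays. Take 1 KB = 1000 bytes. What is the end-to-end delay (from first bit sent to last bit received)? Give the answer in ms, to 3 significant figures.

39.0 ms

L = 33600 bits.
Transmission delays (L/R per hop): 0.0021, 0.000436364, 0.0161538, 0.0510638, 0.0146087 ms; sum = 0.0843627 ms.
Propagation delays (d/s per hop): 1.80952, 37.0192, 0.017, 0.0172059, 0.0785 ms; sum = 38.9415 ms.
End-to-end = 39.0 ms.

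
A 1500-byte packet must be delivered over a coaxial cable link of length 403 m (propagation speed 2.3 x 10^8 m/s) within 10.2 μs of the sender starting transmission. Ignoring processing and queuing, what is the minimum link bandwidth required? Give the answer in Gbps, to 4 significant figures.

1.420 Gbps

L = 12000 bits.
Propagation delay = 403 / 2.3e+08 = 1.75217 μs.
Transmission budget = 10.2 − 1.75217 = 8.44783 μs.
R ≥ L / t_tx = 12000 bits / 8.44783e-06 s = 1.420 Gbps.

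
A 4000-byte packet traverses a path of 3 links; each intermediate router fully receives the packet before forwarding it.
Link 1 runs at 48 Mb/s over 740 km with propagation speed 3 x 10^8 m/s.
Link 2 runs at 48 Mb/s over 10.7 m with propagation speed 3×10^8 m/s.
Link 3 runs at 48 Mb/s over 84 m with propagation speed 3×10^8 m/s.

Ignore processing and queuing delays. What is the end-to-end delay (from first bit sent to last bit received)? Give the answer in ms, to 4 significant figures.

L = 4000 × 8 = 32000 bits.
Transmission delay per hop = L/R = 32000/48000000 = 0.666667 ms; 3 hops → 2 ms.
Propagation delays (d/s per hop): 2.46667, 3.56667e-05, 0.00028 ms; sum = 2.46698 ms.
End-to-end = 4.467 ms.

4.467 ms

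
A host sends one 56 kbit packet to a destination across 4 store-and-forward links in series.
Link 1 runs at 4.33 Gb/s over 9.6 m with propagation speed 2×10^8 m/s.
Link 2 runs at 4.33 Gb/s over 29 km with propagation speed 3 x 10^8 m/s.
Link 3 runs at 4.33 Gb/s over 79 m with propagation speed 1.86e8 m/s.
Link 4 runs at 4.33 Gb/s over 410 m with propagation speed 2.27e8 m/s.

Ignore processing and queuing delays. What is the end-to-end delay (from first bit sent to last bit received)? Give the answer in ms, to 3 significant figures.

0.151 ms

L = 56000 bits.
Transmission delay per hop = L/R = 56000/4330000000 = 0.012933 ms; 4 hops → 0.0517321 ms.
Propagation delays (d/s per hop): 4.8e-05, 0.0966667, 0.000424731, 0.00180617 ms; sum = 0.0989456 ms.
End-to-end = 0.151 ms.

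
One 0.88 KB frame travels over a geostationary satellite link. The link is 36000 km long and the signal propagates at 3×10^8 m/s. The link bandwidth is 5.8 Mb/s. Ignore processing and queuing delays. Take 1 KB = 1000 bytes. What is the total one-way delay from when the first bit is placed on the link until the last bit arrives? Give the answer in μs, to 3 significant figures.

121000 μs

L = 7040 bits.
Transmission delay = L/R = 7040 / 5800000 = 1213.79 μs.
Propagation delay = d/s = 36000000 m / 300000000 m/s = 120000 μs.
Total = 121000 μs.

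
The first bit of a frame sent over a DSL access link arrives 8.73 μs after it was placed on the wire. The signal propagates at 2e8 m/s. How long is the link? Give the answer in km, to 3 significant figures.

d = s × t_prop = 200000000 × 8.73e-06 = 1.75 km.

1.75 km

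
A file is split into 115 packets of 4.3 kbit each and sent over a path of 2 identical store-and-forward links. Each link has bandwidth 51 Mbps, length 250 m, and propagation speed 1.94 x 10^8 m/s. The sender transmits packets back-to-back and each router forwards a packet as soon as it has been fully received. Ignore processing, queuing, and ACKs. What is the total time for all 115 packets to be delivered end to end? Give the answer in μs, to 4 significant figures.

Per-hop transmission t_tx = L/R = 4300/51000000 = 84.3137 μs.
Per-hop propagation t_prop = 250/194000000 = 1.28866 μs.
Pipeline fill: first packet needs 2·t_tx to clear all hops; remaining 114 packets each add one t_tx.
Total = (2+115-1)·t_tx + 2·t_prop = 116·84.3137 + 2·1.28866 = 9783 μs.

9783 μs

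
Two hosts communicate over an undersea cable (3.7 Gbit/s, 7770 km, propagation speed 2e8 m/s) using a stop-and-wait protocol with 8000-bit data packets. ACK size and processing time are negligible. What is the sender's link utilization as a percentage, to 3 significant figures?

0.00278 %

t_tx = L/R = 8000/3700000000 = 2.16216e-06 s.
t_prop = 7770000/200000000 = 0.03885 s; RTT = 0.0777 s.
Cycle = t_tx + RTT = 0.0777022 s.
Utilization = t_tx / cycle = 2.16216e-06/0.0777022 = 0.00278 %.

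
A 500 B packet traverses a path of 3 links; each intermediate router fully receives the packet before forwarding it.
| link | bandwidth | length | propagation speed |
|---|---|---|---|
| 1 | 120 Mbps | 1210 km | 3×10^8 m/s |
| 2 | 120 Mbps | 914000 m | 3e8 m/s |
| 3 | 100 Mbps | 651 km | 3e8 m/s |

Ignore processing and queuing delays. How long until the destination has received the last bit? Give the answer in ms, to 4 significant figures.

L = 500 × 8 = 4000 bits.
Transmission delays (L/R per hop): 0.0333333, 0.0333333, 0.04 ms; sum = 0.106667 ms.
Propagation delays (d/s per hop): 4.03333, 3.04667, 2.17 ms; sum = 9.25 ms.
End-to-end = 9.357 ms.

9.357 ms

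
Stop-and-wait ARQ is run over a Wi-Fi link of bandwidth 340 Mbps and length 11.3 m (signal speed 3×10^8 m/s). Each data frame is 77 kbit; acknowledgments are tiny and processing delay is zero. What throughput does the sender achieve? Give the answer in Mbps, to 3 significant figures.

t_tx = L/R = 77000/340000000 = 0.000226471 s.
t_prop = 11.3/300000000 = 3.76667e-08 s; RTT = 7.53333e-08 s.
Cycle = t_tx + RTT = 0.000226546 s.
Throughput = L / cycle = 77000 / 0.000226546 = 340 Mbps.

340 Mbps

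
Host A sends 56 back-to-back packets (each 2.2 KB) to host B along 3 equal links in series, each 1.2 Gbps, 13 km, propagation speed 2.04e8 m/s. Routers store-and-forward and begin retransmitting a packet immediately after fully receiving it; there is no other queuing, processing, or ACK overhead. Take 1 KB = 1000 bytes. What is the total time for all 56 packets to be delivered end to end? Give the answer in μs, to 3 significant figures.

1040 μs

Per-hop transmission t_tx = L/R = 17600/1200000000 = 14.6667 μs.
Per-hop propagation t_prop = 13000/204000000 = 63.7255 μs.
Pipeline fill: first packet needs 3·t_tx to clear all hops; remaining 55 packets each add one t_tx.
Total = (3+56-1)·t_tx + 3·t_prop = 58·14.6667 + 3·63.7255 = 1040 μs.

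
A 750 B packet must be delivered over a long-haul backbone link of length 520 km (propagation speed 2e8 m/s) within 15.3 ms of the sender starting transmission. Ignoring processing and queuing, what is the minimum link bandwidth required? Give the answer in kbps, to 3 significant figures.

472 kbps

L = 6000 bits.
Propagation delay = 520000 / 200000000 = 2.6 ms.
Transmission budget = 15.3 − 2.6 = 12.7 ms.
R ≥ L / t_tx = 6000 bits / 0.0127 s = 472 kbps.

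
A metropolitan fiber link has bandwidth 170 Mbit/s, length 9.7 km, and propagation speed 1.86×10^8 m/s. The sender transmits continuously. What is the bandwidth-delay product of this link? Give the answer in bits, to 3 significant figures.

8870 bits

Propagation delay = 9700 / 186000000 = 5.21505e-05 s.
BDP = R × t_prop = 170000000 × 5.21505e-05 = 8865.59 bits.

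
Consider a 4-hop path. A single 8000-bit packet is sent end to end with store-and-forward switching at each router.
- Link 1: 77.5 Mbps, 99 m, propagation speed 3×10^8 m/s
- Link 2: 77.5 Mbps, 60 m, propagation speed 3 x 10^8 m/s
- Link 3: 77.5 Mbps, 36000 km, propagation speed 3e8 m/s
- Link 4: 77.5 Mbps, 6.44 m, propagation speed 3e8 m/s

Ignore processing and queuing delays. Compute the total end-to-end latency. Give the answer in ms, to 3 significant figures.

120 ms

Transmission delay per hop = L/R = 8000/77500000 = 0.103226 ms; 4 hops → 0.412903 ms.
Propagation delays (d/s per hop): 0.00033, 0.0002, 120, 2.14667e-05 ms; sum = 120.001 ms.
End-to-end = 120 ms.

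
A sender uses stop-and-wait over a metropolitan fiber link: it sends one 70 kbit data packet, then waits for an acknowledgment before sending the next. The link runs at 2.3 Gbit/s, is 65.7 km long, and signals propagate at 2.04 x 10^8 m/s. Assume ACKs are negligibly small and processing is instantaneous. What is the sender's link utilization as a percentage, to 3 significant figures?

t_tx = L/R = 70000/2300000000 = 3.04348e-05 s.
t_prop = 65700/204000000 = 0.000322059 s; RTT = 0.000644118 s.
Cycle = t_tx + RTT = 0.000674552 s.
Utilization = t_tx / cycle = 3.04348e-05/0.000674552 = 4.51 %.

4.51 %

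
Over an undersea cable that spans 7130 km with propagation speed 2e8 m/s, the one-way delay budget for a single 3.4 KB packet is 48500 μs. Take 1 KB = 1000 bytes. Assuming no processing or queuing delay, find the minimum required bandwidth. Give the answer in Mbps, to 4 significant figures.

L = 27200 bits.
Propagation delay = 7130000 / 200000000 = 35650 μs.
Transmission budget = 48500 − 35650 = 12850 μs.
R ≥ L / t_tx = 27200 bits / 0.01285 s = 2.117 Mbps.

2.117 Mbps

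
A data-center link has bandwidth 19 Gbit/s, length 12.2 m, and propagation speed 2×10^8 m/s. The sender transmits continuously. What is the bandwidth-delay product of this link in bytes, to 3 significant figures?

145 bytes

Propagation delay = 12.2 / 200000000 = 6.1e-08 s.
BDP = R × t_prop = 19000000000 × 6.1e-08 = 1159 bits.
In bytes: 1159/8 = 145 bytes.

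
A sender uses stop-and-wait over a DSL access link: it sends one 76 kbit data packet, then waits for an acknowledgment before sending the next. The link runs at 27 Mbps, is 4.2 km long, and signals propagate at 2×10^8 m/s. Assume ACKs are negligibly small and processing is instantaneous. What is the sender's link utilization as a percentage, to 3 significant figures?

t_tx = L/R = 76000/27000000 = 0.00281481 s.
t_prop = 4200/200000000 = 2.1e-05 s; RTT = 4.2e-05 s.
Cycle = t_tx + RTT = 0.00285681 s.
Utilization = t_tx / cycle = 0.00281481/0.00285681 = 98.5 %.

98.5 %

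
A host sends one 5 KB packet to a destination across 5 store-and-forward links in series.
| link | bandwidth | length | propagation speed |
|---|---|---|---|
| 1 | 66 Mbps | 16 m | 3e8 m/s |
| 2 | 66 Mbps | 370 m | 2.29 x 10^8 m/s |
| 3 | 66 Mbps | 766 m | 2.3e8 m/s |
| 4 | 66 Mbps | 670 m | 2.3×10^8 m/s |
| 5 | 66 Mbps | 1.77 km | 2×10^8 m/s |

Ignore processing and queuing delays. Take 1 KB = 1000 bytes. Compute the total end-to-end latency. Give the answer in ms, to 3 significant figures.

L = 40000 bits.
Transmission delay per hop = L/R = 40000/66000000 = 0.606061 ms; 5 hops → 3.0303 ms.
Propagation delays (d/s per hop): 5.33333e-05, 0.00161572, 0.00333043, 0.00291304, 0.00885 ms; sum = 0.0167625 ms.
End-to-end = 3.05 ms.

3.05 ms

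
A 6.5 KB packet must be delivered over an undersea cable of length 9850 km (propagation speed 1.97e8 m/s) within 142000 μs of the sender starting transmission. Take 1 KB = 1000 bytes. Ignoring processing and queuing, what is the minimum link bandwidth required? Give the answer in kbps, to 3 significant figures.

565 kbps

L = 52000 bits.
Propagation delay = 9850000 / 197000000 = 50000 μs.
Transmission budget = 142000 − 50000 = 92000 μs.
R ≥ L / t_tx = 52000 bits / 0.092 s = 565 kbps.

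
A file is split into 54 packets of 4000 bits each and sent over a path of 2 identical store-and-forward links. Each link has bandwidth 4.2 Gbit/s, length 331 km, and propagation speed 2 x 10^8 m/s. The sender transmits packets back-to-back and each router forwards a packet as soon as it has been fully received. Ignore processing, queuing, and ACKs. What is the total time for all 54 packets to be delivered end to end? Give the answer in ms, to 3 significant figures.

3.36 ms

Per-hop transmission t_tx = L/R = 4000/4200000000 = 0.000952381 ms.
Per-hop propagation t_prop = 331000/200000000 = 1.655 ms.
Pipeline fill: first packet needs 2·t_tx to clear all hops; remaining 53 packets each add one t_tx.
Total = (2+54-1)·t_tx + 2·t_prop = 55·0.000952381 + 2·1.655 = 3.36 ms.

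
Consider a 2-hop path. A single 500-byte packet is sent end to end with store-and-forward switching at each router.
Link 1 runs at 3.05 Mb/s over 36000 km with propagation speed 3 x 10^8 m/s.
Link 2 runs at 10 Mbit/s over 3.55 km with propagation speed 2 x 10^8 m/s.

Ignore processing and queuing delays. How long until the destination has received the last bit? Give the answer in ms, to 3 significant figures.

122 ms

L = 500 × 8 = 4000 bits.
Transmission delays (L/R per hop): 1.31148, 0.4 ms; sum = 1.71148 ms.
Propagation delays (d/s per hop): 120, 0.01775 ms; sum = 120.018 ms.
End-to-end = 122 ms.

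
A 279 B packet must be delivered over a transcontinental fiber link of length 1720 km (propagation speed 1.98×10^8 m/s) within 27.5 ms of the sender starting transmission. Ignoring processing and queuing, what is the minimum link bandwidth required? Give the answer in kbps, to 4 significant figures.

118.6 kbps

L = 2232 bits.
Propagation delay = 1720000 / 198000000 = 8.68687 ms.
Transmission budget = 27.5 − 8.68687 = 18.8131 ms.
R ≥ L / t_tx = 2232 bits / 0.0188131 s = 118.6 kbps.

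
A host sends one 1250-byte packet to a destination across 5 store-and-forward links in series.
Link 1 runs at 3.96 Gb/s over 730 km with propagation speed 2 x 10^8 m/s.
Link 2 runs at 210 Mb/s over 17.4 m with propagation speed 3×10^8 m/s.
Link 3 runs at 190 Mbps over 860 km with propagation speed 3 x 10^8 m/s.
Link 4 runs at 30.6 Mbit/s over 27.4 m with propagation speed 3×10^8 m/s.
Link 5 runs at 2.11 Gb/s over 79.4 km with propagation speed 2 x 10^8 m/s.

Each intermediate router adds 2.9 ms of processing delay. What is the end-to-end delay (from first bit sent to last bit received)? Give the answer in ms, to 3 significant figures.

18.9 ms

L = 1250 × 8 = 10000 bits.
Transmission delays (L/R per hop): 0.00252525, 0.047619, 0.0526316, 0.326797, 0.00473934 ms; sum = 0.434313 ms.
Propagation delays (d/s per hop): 3.65, 5.8e-05, 2.86667, 9.13333e-05, 0.397 ms; sum = 6.91382 ms.
Processing at 4 router(s): 4 × 2.9 ms = 11.6 ms.
End-to-end = 18.9 ms.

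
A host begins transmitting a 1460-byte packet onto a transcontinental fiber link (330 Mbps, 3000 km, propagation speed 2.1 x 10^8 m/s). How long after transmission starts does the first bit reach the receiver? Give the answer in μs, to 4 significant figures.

14290 μs

First bit experiences only propagation delay: d/s = 3000000/210000000 = 14290 μs.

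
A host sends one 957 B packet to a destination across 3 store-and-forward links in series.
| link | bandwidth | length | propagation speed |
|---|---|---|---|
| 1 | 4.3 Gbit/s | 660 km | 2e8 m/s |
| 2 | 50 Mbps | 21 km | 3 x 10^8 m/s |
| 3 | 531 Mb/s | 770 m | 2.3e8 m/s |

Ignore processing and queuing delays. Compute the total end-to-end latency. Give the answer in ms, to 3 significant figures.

L = 957 × 8 = 7656 bits.
Transmission delays (L/R per hop): 0.00178047, 0.15312, 0.0144181 ms; sum = 0.169319 ms.
Propagation delays (d/s per hop): 3.3, 0.07, 0.00334783 ms; sum = 3.37335 ms.
End-to-end = 3.54 ms.

3.54 ms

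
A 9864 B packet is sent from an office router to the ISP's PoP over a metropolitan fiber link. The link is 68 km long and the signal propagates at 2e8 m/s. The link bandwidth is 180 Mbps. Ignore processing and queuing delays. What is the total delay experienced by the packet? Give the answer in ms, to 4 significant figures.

0.7784 ms

L = 9864 × 8 = 78912 bits.
Transmission delay = L/R = 78912 / 180000000 = 0.4384 ms.
Propagation delay = d/s = 68000 m / 200000000 m/s = 0.34 ms.
Total = 0.7784 ms.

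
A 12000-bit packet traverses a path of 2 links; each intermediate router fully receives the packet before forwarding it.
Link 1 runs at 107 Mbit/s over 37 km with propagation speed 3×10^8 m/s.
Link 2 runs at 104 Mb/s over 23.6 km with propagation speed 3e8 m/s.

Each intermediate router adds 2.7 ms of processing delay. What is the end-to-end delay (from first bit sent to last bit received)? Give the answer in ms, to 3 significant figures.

Transmission delays (L/R per hop): 0.11215, 0.115385 ms; sum = 0.227534 ms.
Propagation delays (d/s per hop): 0.123333, 0.0786667 ms; sum = 0.202 ms.
Processing at 1 router(s): 1 × 2.7 ms = 2.7 ms.
End-to-end = 3.13 ms.

3.13 ms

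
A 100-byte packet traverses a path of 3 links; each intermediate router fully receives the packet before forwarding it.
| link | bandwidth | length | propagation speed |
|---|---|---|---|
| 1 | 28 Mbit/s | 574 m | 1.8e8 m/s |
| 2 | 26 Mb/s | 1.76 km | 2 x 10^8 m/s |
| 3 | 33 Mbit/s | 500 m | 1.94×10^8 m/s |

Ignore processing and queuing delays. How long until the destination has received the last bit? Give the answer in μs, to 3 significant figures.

L = 100 × 8 = 800 bits.
Transmission delays (L/R per hop): 28.5714, 30.7692, 24.2424 μs; sum = 83.5831 μs.
Propagation delays (d/s per hop): 3.18889, 8.8, 2.57732 μs; sum = 14.5662 μs.
End-to-end = 98.1 μs.

98.1 μs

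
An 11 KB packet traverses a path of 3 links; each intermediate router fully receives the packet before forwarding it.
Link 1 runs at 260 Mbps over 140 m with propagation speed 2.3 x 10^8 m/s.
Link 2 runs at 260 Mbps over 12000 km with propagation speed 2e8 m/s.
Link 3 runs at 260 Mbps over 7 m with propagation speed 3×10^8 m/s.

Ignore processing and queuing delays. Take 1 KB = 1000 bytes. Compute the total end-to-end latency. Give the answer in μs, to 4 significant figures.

L = 88000 bits.
Transmission delay per hop = L/R = 88000/260000000 = 338.462 μs; 3 hops → 1015.38 μs.
Propagation delays (d/s per hop): 0.608696, 60000, 0.0233333 μs; sum = 60000.6 μs.
End-to-end = 61020 μs.

61020 μs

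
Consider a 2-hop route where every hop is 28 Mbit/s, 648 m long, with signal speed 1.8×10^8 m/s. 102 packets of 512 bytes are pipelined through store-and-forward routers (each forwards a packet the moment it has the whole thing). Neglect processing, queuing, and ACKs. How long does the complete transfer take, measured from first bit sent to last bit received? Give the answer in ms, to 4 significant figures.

15.07 ms

Per-hop transmission t_tx = L/R = 4096/28000000 = 0.146286 ms.
Per-hop propagation t_prop = 648/180000000 = 0.0036 ms.
Pipeline fill: first packet needs 2·t_tx to clear all hops; remaining 101 packets each add one t_tx.
Total = (2+102-1)·t_tx + 2·t_prop = 103·0.146286 + 2·0.0036 = 15.07 ms.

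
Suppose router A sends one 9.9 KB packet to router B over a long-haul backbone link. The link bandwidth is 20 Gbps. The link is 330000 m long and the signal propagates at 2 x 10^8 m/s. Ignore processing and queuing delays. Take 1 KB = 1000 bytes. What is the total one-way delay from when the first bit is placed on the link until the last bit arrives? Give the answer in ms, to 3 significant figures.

1.65 ms

L = 79200 bits.
Transmission delay = L/R = 79200 / 20000000000 = 0.00396 ms.
Propagation delay = d/s = 330000 m / 200000000 m/s = 1.65 ms.
Total = 1.65 ms.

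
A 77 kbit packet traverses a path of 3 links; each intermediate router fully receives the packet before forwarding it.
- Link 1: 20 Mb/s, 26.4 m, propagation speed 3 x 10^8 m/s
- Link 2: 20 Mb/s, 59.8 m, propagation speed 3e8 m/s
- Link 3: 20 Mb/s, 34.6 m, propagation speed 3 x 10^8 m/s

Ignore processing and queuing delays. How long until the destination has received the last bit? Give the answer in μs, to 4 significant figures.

L = 77000 bits.
Transmission delay per hop = L/R = 77000/20000000 = 3850 μs; 3 hops → 11550 μs.
Propagation delays (d/s per hop): 0.088, 0.199333, 0.115333 μs; sum = 0.402667 μs.
End-to-end = 11550 μs.

11550 μs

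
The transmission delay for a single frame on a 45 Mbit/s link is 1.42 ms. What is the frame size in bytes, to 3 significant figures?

L = R × t_tx = 45000000 b/s × 0.00142 s = 63900 bits.
In bytes: 63900 / 8 = 7990 bytes.

7990 bytes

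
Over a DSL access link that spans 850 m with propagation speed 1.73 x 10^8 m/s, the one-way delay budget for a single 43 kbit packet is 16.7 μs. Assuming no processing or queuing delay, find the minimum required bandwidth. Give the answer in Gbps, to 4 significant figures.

Propagation delay = 850 / 173000000 = 4.91329 μs.
Transmission budget = 16.7 − 4.91329 = 11.7867 μs.
R ≥ L / t_tx = 43000 bits / 1.17867e-05 s = 3.648 Gbps.

3.648 Gbps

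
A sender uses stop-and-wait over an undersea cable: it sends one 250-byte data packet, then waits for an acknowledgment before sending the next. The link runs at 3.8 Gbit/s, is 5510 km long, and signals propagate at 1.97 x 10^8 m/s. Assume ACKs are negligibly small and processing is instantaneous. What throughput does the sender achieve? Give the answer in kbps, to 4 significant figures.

35.75 kbps

t_tx = L/R = 2000/3800000000 = 5.26316e-07 s.
t_prop = 5510000/197000000 = 0.0279695 s; RTT = 0.0559391 s.
Cycle = t_tx + RTT = 0.0559396 s.
Throughput = L / cycle = 2000 / 0.0559396 = 35.75 kbps.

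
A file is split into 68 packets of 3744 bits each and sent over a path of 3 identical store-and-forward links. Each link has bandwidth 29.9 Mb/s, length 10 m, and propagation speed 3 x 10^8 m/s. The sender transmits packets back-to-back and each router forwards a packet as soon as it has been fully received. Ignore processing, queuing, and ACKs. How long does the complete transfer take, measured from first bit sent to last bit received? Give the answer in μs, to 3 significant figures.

8770 μs

Per-hop transmission t_tx = L/R = 3744/29900000 = 125.217 μs.
Per-hop propagation t_prop = 10/300000000 = 0.0333333 μs.
Pipeline fill: first packet needs 3·t_tx to clear all hops; remaining 67 packets each add one t_tx.
Total = (3+68-1)·t_tx + 3·t_prop = 70·125.217 + 3·0.0333333 = 8770 μs.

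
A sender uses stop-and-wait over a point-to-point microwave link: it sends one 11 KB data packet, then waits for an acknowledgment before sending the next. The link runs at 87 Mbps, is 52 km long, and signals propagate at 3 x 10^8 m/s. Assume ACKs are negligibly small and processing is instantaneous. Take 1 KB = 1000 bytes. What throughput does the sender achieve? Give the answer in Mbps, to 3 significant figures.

64.8 Mbps

t_tx = L/R = 88000/87000000 = 0.00101149 s.
t_prop = 52000/300000000 = 0.000173333 s; RTT = 0.000346667 s.
Cycle = t_tx + RTT = 0.00135816 s.
Throughput = L / cycle = 88000 / 0.00135816 = 64.8 Mbps.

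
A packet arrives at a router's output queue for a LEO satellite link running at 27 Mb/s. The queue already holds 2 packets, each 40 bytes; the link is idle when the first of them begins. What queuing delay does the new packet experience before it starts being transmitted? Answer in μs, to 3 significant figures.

Each queued packet: L/R = 320/27000000 = 11.8519 μs.
2 queued → 23.7037 μs.
Queuing delay = 23.7 μs.

23.7 μs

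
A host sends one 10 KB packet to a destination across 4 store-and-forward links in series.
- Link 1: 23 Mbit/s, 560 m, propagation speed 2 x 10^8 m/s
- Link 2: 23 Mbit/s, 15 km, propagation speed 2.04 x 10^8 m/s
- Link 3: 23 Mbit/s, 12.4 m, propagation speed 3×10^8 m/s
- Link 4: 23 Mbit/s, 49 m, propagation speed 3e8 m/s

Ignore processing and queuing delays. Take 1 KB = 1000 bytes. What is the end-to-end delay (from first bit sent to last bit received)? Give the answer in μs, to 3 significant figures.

L = 80000 bits.
Transmission delay per hop = L/R = 80000/23000000 = 3478.26 μs; 4 hops → 13913 μs.
Propagation delays (d/s per hop): 2.8, 73.5294, 0.0413333, 0.163333 μs; sum = 76.5341 μs.
End-to-end = 14000 μs.

14000 μs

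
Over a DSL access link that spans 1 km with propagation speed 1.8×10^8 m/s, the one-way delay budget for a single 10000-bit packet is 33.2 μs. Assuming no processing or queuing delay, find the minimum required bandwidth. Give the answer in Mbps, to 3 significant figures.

362 Mbps

Propagation delay = 1000 / 180000000 = 5.55556 μs.
Transmission budget = 33.2 − 5.55556 = 27.6444 μs.
R ≥ L / t_tx = 10000 bits / 2.76444e-05 s = 362 Mbps.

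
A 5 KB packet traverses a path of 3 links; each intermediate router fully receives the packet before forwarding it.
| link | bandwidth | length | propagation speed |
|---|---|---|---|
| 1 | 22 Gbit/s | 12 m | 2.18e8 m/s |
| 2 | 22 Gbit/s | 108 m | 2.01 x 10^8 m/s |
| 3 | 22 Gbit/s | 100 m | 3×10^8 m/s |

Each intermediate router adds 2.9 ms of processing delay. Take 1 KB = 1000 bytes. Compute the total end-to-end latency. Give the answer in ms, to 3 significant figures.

5.81 ms

L = 40000 bits.
Transmission delay per hop = L/R = 40000/22000000000 = 0.00181818 ms; 3 hops → 0.00545455 ms.
Propagation delays (d/s per hop): 5.50459e-05, 0.000537313, 0.000333333 ms; sum = 0.000925693 ms.
Processing at 2 router(s): 2 × 2.9 ms = 5.8 ms.
End-to-end = 5.81 ms.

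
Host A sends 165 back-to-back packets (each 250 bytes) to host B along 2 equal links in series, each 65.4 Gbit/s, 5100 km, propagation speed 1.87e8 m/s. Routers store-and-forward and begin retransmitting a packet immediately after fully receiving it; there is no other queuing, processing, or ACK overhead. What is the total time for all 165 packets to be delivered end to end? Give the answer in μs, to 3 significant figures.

Per-hop transmission t_tx = L/R = 2000/6.54e+10 = 0.030581 μs.
Per-hop propagation t_prop = 5100000/187000000 = 27272.7 μs.
Pipeline fill: first packet needs 2·t_tx to clear all hops; remaining 164 packets each add one t_tx.
Total = (2+165-1)·t_tx + 2·t_prop = 166·0.030581 + 2·27272.7 = 54600 μs.

54600 μs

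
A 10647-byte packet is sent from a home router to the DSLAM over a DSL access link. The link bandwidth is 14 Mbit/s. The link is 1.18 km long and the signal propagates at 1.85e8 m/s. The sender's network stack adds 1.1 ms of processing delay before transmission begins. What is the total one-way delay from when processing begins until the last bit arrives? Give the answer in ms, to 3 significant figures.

L = 10647 × 8 = 85176 bits.
Transmission delay = L/R = 85176 / 14000000 = 6.084 ms.
Propagation delay = d/s = 1180 m / 185000000 m/s = 0.00637838 ms.
Plus processing delay 1.1 ms = 1.1 ms.
Total = 7.19 ms.

7.19 ms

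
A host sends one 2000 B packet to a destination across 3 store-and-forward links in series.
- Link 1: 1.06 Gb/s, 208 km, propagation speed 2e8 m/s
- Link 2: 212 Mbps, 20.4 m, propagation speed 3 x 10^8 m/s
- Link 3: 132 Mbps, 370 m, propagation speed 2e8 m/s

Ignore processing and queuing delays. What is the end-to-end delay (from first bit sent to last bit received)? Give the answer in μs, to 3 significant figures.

L = 2000 × 8 = 16000 bits.
Transmission delays (L/R per hop): 15.0943, 75.4717, 121.212 μs; sum = 211.778 μs.
Propagation delays (d/s per hop): 1040, 0.068, 1.85 μs; sum = 1041.92 μs.
End-to-end = 1250 μs.

1250 μs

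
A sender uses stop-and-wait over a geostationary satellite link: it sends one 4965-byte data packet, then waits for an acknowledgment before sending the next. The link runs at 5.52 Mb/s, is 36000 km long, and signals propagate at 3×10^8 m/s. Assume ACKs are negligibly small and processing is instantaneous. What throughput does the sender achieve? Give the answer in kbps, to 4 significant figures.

t_tx = L/R = 39720/5520000 = 0.00719565 s.
t_prop = 36000000/300000000 = 0.12 s; RTT = 0.24 s.
Cycle = t_tx + RTT = 0.247196 s.
Throughput = L / cycle = 39720 / 0.247196 = 160.7 kbps.

160.7 kbps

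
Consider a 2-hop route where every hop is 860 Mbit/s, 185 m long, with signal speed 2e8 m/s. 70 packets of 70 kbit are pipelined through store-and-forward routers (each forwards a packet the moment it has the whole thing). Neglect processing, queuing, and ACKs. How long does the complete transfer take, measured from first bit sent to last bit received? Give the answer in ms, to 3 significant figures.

Per-hop transmission t_tx = L/R = 70000/860000000 = 0.0813953 ms.
Per-hop propagation t_prop = 185/200000000 = 0.000925 ms.
Pipeline fill: first packet needs 2·t_tx to clear all hops; remaining 69 packets each add one t_tx.
Total = (2+70-1)·t_tx + 2·t_prop = 71·0.0813953 + 2·0.000925 = 5.78 ms.

5.78 ms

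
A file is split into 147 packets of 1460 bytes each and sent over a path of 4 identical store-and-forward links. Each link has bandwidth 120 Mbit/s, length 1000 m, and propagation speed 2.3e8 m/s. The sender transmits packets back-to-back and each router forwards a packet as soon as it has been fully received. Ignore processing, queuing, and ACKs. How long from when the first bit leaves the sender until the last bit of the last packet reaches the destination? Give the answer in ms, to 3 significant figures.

Per-hop transmission t_tx = L/R = 11680/120000000 = 0.0973333 ms.
Per-hop propagation t_prop = 1000/2.3e+08 = 0.00434783 ms.
Pipeline fill: first packet needs 4·t_tx to clear all hops; remaining 146 packets each add one t_tx.
Total = (4+147-1)·t_tx + 4·t_prop = 150·0.0973333 + 4·0.00434783 = 14.6 ms.

14.6 ms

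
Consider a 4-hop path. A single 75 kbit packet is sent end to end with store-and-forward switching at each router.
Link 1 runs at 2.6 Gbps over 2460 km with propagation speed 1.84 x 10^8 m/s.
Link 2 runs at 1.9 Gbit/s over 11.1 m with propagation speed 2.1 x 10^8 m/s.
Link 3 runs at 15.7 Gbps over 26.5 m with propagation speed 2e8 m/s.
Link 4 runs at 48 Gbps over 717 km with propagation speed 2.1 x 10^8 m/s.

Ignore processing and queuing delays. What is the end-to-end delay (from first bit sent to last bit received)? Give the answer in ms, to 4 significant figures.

L = 75000 bits.
Transmission delays (L/R per hop): 0.0288462, 0.0394737, 0.00477707, 0.0015625 ms; sum = 0.0746594 ms.
Propagation delays (d/s per hop): 13.3696, 5.28571e-05, 0.0001325, 3.41429 ms; sum = 16.784 ms.
End-to-end = 16.86 ms.

16.86 ms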